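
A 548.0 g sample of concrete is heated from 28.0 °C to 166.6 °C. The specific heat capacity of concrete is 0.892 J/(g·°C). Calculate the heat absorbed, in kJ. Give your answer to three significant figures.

q = m c ΔT = 548.0 × 0.892 × (166.6 − 28.0)
q = 548.0 × 0.892 × 138.6 = 67749.9 J = 67.7 kJ

q = 67.7 kJ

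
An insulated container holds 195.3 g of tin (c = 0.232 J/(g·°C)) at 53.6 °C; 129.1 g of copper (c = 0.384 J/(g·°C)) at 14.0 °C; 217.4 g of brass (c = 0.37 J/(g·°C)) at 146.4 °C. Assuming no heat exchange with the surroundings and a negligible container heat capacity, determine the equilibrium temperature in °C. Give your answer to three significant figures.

T_f = 85.0 °C

Σ mᵢcᵢ(T − Tᵢ) = 0  ⇒  T = Σ mᵢcᵢTᵢ / Σ mᵢcᵢ
Σ mᵢcᵢ = 195.3×0.232 + 129.1×0.384 + 217.4×0.37 = 175.3220
Σ mᵢcᵢTᵢ = 45.3096×53.6 + 49.5744×14.0 + 80.438×146.4 = 14899
T = 14899 / 175.3220 = 84.98 °C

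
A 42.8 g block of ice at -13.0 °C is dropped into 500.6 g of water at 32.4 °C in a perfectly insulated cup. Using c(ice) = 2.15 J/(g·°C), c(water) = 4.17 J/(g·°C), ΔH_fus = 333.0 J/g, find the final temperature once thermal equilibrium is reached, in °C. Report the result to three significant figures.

T_f = 23.0 °C

Heat to bring ice to 0 °C and melt it: q₁ = 42.8×2.15×13.0 + 42.8×333.0 = 15449 J
Heat the water can supply cooling to 0 °C: 500.6×4.17×32.4 = 67635.1 J > q₁, so all ice melts.
Energy balance: 500.6×4.17×(32.4 − T) = 15449 + 42.8×4.17×(T − 0)
2087.502(32.4 − T) = 15449 + 178.476 T
67635.1 − 15449 = 2265.978 T
T = 52186.1 / 2265.978 = 23.03 °C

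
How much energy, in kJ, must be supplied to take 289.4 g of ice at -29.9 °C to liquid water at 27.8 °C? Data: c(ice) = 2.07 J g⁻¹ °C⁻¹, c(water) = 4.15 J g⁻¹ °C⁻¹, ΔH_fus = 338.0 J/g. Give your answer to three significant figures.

q = 149 kJ

q1 (heat ice -29.9→0.0 °C): 289.4 × 2.07 × 29.9 = 17912 J
q2 (melt at 0 °C): 289.4 × 338.0 = 97817 J
q3 (heat water 0.0→27.8 °C): 289.4 × 4.15 × 27.8 = 33388 J
Total: 17912 + 97817 + 33388 = 149117 J = 149 kJ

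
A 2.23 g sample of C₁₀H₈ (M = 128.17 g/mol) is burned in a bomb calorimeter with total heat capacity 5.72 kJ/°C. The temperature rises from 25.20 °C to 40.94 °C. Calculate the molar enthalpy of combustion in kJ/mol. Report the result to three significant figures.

ΔT = 40.94 − 25.20 = 15.74 °C
q_cal = C_cal × ΔT = 5.72 × 15.74 = 90.0328 kJ
n = 2.23 / 128.17 = 0.01740 mol
q_rxn = −q_cal = -90.0328 kJ
ΔH = -90.0328 / 0.01740 = -5174 kJ/mol

ΔH = -5170 kJ/mol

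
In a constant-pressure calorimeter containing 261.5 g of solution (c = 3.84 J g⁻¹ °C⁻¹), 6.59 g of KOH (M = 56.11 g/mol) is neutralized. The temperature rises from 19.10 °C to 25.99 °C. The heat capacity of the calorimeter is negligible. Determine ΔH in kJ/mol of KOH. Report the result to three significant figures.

|ΔT| = |25.99 − 19.10| = 6.89 °C
|q_surr| = (261.5 × 3.84) × 6.89 = 1004.16 × 6.89 = 6919 J
n(KOH) = 6.59 / 56.11 = 0.1174 mol
Temperature rose, so q_rxn = −|q_surr| = -6.919 kJ
ΔH = q_rxn / n = -58.94 kJ/mol

ΔH = -58.9 kJ/mol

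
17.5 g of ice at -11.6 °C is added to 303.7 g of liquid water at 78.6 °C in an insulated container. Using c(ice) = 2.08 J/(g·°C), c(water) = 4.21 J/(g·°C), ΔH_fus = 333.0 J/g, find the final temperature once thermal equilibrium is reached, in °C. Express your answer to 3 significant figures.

T_f = 69.7 °C

Heat to bring ice to 0 °C and melt it: q₁ = 17.5×2.08×11.6 + 17.5×333.0 = 6249.7 J
Heat the water can supply cooling to 0 °C: 303.7×4.21×78.6 = 100496 J > q₁, so all ice melts.
Energy balance: 303.7×4.21×(78.6 − T) = 6249.7 + 17.5×4.21×(T − 0)
1278.577(78.6 − T) = 6249.7 + 73.675 T
100496 − 6249.7 = 1352.252 T
T = 94246.3 / 1352.252 = 69.70 °C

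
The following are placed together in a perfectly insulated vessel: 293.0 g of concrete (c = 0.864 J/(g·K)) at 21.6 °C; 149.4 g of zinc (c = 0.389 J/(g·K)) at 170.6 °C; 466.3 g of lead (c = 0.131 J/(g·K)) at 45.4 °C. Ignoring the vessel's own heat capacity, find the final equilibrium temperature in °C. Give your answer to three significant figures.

Σ mᵢcᵢ(T − Tᵢ) = 0  ⇒  T = Σ mᵢcᵢTᵢ / Σ mᵢcᵢ
Σ mᵢcᵢ = 293.0×0.864 + 149.4×0.389 + 466.3×0.131 = 372.3539
Σ mᵢcᵢTᵢ = 253.152×21.6 + 58.1166×170.6 + 61.0853×45.4 = 18156
T = 18156 / 372.3539 = 48.76 °C

T_f = 48.8 °C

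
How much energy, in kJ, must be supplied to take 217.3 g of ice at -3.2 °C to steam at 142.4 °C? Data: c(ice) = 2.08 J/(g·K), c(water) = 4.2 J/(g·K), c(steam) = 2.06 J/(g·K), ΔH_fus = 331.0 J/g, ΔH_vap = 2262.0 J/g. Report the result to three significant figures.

q1 (heat ice -3.2→0.0 °C): 217.3 × 2.08 × 3.2 = 1446 J
q2 (melt at 0 °C): 217.3 × 331.0 = 71926 J
q3 (heat water 0.0→100.0 °C): 217.3 × 4.2 × 100.0 = 91266 J
q4 (vaporize at 100 °C): 217.3 × 2262.0 = 491533 J
q5 (heat steam 100.0→142.4 °C): 217.3 × 2.06 × 42.4 = 18980 J
Total: 1446 + 71926 + 91266 + 491533 + 18980 = 675151 J = 675 kJ

q = 675 kJ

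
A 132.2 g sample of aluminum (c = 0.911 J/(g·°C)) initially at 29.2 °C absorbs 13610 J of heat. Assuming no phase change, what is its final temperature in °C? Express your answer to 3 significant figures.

ΔT = q / (m c) = 13610 / (132.2 × 0.911) = 113.0 °C
T_f = 29.2 + 113.0 = 142.2 °C

T_f = 142 °C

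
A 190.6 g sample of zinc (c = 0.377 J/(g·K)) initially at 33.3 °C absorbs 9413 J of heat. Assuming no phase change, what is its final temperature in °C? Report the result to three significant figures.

T_f = 164 °C

ΔT = q / (m c) = 9413 / (190.6 × 0.377) = 131.0 °C
T_f = 33.3 + 131.0 = 164.3 °C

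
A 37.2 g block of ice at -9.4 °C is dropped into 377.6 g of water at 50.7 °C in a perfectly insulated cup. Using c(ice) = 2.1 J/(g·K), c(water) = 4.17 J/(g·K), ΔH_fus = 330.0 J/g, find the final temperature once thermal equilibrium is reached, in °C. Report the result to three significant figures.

T_f = 38.6 °C

Heat to bring ice to 0 °C and melt it: q₁ = 37.2×2.1×9.4 + 37.2×330.0 = 13010 J
Heat the water can supply cooling to 0 °C: 377.6×4.17×50.7 = 79831.8 J > q₁, so all ice melts.
Energy balance: 377.6×4.17×(50.7 − T) = 13010 + 37.2×4.17×(T − 0)
1574.592(50.7 − T) = 13010 + 155.124 T
79831.8 − 13010 = 1729.716 T
T = 66821.8 / 1729.716 = 38.63 °C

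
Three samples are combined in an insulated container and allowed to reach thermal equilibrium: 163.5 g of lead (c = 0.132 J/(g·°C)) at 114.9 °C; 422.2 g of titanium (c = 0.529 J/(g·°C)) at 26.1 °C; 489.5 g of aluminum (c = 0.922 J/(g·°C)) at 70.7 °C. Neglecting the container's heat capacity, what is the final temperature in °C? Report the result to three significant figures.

T_f = 57.8 °C

Σ mᵢcᵢ(T − Tᵢ) = 0  ⇒  T = Σ mᵢcᵢTᵢ / Σ mᵢcᵢ
Σ mᵢcᵢ = 163.5×0.132 + 422.2×0.529 + 489.5×0.922 = 696.2448
Σ mᵢcᵢTᵢ = 21.582×114.9 + 223.3438×26.1 + 451.319×70.7 = 40217
T = 40217 / 696.2448 = 57.76 °C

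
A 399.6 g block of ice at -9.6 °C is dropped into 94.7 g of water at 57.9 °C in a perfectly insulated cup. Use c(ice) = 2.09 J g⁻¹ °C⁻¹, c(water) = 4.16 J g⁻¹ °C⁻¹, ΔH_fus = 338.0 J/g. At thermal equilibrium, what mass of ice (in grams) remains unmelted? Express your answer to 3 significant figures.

Heat to warm all ice to 0 °C: 399.6×2.09×9.6 = 8017.6 J
Heat released by water cooling to 0 °C: 94.7×4.16×57.9 = 22810 J
22810 J < 8017.6 + 399.6×338.0 = 143082.4 J, so not all ice melts; final T = 0 °C.
Heat left for melting: 22810 − 8017.6 = 14792.4 J
Mass melted = 14792.4 / 338.0 = 43.76 g
Ice remaining = 399.6 − 43.76 = 355.84 g

m_ice remaining = 356 g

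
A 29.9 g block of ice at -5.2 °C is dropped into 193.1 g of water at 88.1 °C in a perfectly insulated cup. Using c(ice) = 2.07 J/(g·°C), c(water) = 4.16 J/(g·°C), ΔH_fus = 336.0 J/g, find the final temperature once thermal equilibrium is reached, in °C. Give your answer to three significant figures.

T_f = 65.1 °C

Heat to bring ice to 0 °C and melt it: q₁ = 29.9×2.07×5.2 + 29.9×336.0 = 10368 J
Heat the water can supply cooling to 0 °C: 193.1×4.16×88.1 = 70770.4 J > q₁, so all ice melts.
Energy balance: 193.1×4.16×(88.1 − T) = 10368 + 29.9×4.16×(T − 0)
803.296(88.1 − T) = 10368 + 124.384 T
70770.4 − 10368 = 927.680 T
T = 60402.4 / 927.680 = 65.11 °C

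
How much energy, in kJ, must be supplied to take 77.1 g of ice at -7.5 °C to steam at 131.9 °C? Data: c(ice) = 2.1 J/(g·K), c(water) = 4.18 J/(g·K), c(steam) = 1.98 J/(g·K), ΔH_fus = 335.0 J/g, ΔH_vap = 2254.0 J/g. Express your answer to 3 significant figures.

q = 238 kJ

q1 (heat ice -7.5→0.0 °C): 77.1 × 2.1 × 7.5 = 1214 J
q2 (melt at 0 °C): 77.1 × 335.0 = 25829 J
q3 (heat water 0.0→100.0 °C): 77.1 × 4.18 × 100.0 = 32228 J
q4 (vaporize at 100 °C): 77.1 × 2254.0 = 173783 J
q5 (heat steam 100.0→131.9 °C): 77.1 × 1.98 × 31.9 = 4870 J
Total: 1214 + 25829 + 32228 + 173783 + 4870 = 237924 J = 238 kJ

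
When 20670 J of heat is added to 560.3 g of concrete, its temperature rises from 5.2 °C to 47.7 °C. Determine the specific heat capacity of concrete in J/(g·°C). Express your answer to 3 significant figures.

c = q / (m ΔT) = 20670 / (560.3 × 42.5)
c = 20670 / 23812.75 = 0.868 J/(g·°C)

c = 0.868 J/(g·°C)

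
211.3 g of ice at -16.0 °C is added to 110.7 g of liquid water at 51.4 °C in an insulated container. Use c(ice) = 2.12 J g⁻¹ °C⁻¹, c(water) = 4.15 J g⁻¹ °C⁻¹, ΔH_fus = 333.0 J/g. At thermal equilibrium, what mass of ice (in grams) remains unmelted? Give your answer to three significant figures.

m_ice remaining = 162 g

Heat to warm all ice to 0 °C: 211.3×2.12×16.0 = 7167.3 J
Heat released by water cooling to 0 °C: 110.7×4.15×51.4 = 23613 J
23613 J < 7167.3 + 211.3×333.0 = 77530.2 J, so not all ice melts; final T = 0 °C.
Heat left for melting: 23613 − 7167.3 = 16445.7 J
Mass melted = 16445.7 / 333.0 = 49.39 g
Ice remaining = 211.3 − 49.39 = 161.91 g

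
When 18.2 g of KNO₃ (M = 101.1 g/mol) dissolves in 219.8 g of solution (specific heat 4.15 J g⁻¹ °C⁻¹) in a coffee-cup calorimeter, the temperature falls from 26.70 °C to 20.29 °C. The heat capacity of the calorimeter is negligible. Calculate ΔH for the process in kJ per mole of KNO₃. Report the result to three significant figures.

ΔH = 32.5 kJ/mol

|ΔT| = |20.29 − 26.70| = 6.41 °C
|q_surr| = (219.8 × 4.15) × 6.41 = 912.17 × 6.41 = 5847 J
n(KNO₃) = 18.2 / 101.1 = 0.1800 mol
Temperature fell, so q_rxn = +|q_surr| = 5.847 kJ
ΔH = q_rxn / n = 32.48 kJ/mol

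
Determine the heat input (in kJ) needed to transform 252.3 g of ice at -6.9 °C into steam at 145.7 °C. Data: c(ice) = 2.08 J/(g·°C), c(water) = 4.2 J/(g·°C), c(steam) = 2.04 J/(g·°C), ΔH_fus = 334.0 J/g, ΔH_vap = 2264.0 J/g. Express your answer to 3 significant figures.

q = 789 kJ

q1 (heat ice -6.9→0.0 °C): 252.3 × 2.08 × 6.9 = 3621 J
q2 (melt at 0 °C): 252.3 × 334.0 = 84268 J
q3 (heat water 0.0→100.0 °C): 252.3 × 4.2 × 100.0 = 105966 J
q4 (vaporize at 100 °C): 252.3 × 2264.0 = 571207 J
q5 (heat steam 100.0→145.7 °C): 252.3 × 2.04 × 45.7 = 23521 J
Total: 3621 + 84268 + 105966 + 571207 + 23521 = 788583 J = 789 kJ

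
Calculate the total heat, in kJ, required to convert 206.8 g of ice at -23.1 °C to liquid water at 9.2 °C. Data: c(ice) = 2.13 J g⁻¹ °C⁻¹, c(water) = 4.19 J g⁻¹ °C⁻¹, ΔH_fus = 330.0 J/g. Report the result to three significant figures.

q = 86.4 kJ

q1 (heat ice -23.1→0.0 °C): 206.8 × 2.13 × 23.1 = 10175 J
q2 (melt at 0 °C): 206.8 × 330.0 = 68244 J
q3 (heat water 0.0→9.2 °C): 206.8 × 4.19 × 9.2 = 7972 J
Total: 10175 + 68244 + 7972 = 86391 J = 86.4 kJ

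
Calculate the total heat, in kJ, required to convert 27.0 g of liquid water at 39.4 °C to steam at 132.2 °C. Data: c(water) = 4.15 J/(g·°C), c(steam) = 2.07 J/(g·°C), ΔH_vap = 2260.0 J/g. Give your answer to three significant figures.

q = 69.6 kJ

q1 (heat water 39.4→100.0 °C): 27.0 × 4.15 × 60.6 = 6790 J
q2 (vaporize at 100 °C): 27.0 × 2260.0 = 61020 J
q3 (heat steam 100.0→132.2 °C): 27.0 × 2.07 × 32.2 = 1800 J
Total: 6790 + 61020 + 1800 = 69610 J = 69.6 kJ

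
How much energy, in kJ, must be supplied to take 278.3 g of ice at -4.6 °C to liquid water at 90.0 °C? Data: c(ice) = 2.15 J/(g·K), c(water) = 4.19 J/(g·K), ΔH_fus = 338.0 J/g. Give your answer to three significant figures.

q = 202 kJ

q1 (heat ice -4.6→0.0 °C): 278.3 × 2.15 × 4.6 = 2752 J
q2 (melt at 0 °C): 278.3 × 338.0 = 94065 J
q3 (heat water 0.0→90.0 °C): 278.3 × 4.19 × 90.0 = 104947 J
Total: 2752 + 94065 + 104947 = 201764 J = 202 kJ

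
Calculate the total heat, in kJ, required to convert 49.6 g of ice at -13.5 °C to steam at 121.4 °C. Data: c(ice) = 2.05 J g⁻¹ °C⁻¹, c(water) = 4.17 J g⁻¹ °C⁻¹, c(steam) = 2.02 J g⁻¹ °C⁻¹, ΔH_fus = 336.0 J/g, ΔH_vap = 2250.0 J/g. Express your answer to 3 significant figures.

q1 (heat ice -13.5→0.0 °C): 49.6 × 2.05 × 13.5 = 1373 J
q2 (melt at 0 °C): 49.6 × 336.0 = 16666 J
q3 (heat water 0.0→100.0 °C): 49.6 × 4.17 × 100.0 = 20683 J
q4 (vaporize at 100 °C): 49.6 × 2250.0 = 111600 J
q5 (heat steam 100.0→121.4 °C): 49.6 × 2.02 × 21.4 = 2144 J
Total: 1373 + 16666 + 20683 + 111600 + 2144 = 152466 J = 152 kJ

q = 152 kJ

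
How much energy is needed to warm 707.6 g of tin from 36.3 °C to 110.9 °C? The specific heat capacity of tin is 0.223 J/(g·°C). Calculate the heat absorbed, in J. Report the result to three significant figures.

q = 11800 J

q = m c ΔT = 707.6 × 0.223 × (110.9 − 36.3)
q = 707.6 × 0.223 × 74.6 = 11770 J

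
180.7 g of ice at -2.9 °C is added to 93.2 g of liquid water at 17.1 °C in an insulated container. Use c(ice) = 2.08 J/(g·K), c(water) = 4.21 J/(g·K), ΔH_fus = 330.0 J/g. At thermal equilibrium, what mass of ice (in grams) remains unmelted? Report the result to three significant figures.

Heat to warm all ice to 0 °C: 180.7×2.08×2.9 = 1090.0 J
Heat released by water cooling to 0 °C: 93.2×4.21×17.1 = 6709.6 J
6709.6 J < 1090.0 + 180.7×330.0 = 60721.0 J, so not all ice melts; final T = 0 °C.
Heat left for melting: 6709.6 − 1090.0 = 5619.6 J
Mass melted = 5619.6 / 330.0 = 17.03 g
Ice remaining = 180.7 − 17.03 = 163.67 g

m_ice remaining = 164 g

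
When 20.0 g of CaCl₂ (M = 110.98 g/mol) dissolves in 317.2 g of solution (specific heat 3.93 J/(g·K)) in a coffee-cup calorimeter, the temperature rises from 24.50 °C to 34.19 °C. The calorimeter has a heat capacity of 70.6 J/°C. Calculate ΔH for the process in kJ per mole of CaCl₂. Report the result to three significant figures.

ΔH = -70.8 kJ/mol

|ΔT| = |34.19 − 24.50| = 9.69 °C
|q_surr| = (317.2 × 3.93 + 70.6) × 9.69 = 1317.196 × 9.69 = 12760 J
n(CaCl₂) = 20.0 / 110.98 = 0.1802 mol
Temperature rose, so q_rxn = −|q_surr| = -12.76 kJ
ΔH = q_rxn / n = -70.81 kJ/mol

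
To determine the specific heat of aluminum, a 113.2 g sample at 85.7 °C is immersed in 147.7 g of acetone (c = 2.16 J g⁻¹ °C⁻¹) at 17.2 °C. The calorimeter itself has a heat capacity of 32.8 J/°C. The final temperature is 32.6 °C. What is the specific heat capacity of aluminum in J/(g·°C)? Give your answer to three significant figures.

q_gained = (147.7 × 2.16 + 32.8) × (32.6 − 17.2) = 5418 J
q_lost = 113.2 × c × (85.7 − 32.6) = 6010.92 c
Set equal: c = 5418 / 6010.92 = 0.901 J/(g·°C)

c = 0.901 J/(g·°C)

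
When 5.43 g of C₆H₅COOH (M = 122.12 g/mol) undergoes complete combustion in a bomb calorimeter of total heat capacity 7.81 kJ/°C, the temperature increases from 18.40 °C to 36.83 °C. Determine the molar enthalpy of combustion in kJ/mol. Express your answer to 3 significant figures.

ΔT = 36.83 − 18.40 = 18.43 °C
q_cal = C_cal × ΔT = 7.81 × 18.43 = 143.9383 kJ
n = 5.43 / 122.12 = 0.04446 mol
q_rxn = −q_cal = -143.9383 kJ
ΔH = -143.9383 / 0.04446 = -3237 kJ/mol

ΔH = -3240 kJ/mol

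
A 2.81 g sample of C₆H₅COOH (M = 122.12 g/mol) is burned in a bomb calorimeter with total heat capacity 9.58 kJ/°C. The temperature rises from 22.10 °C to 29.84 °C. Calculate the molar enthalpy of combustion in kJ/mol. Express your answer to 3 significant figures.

ΔT = 29.84 − 22.10 = 7.74 °C
q_cal = C_cal × ΔT = 9.58 × 7.74 = 74.1492 kJ
n = 2.81 / 122.12 = 0.02301 mol
q_rxn = −q_cal = -74.1492 kJ
ΔH = -74.1492 / 0.02301 = -3222 kJ/mol

ΔH = -3220 kJ/mol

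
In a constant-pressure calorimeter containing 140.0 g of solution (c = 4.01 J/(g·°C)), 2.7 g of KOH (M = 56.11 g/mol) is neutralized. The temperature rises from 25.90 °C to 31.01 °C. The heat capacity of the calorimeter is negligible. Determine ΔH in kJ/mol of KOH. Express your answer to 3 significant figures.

ΔH = -59.6 kJ/mol

|ΔT| = |31.01 − 25.90| = 5.11 °C
|q_surr| = (140.0 × 4.01) × 5.11 = 561.4 × 5.11 = 2869 J
n(KOH) = 2.7 / 56.11 = 0.04812 mol
Temperature rose, so q_rxn = −|q_surr| = -2.869 kJ
ΔH = q_rxn / n = -59.62 kJ/mol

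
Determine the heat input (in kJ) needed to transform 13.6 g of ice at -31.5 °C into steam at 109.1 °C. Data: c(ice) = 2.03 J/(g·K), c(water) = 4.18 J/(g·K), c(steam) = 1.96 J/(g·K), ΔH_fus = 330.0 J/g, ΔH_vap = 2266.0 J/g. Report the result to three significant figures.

q = 42.1 kJ

q1 (heat ice -31.5→0.0 °C): 13.6 × 2.03 × 31.5 = 870 J
q2 (melt at 0 °C): 13.6 × 330.0 = 4488 J
q3 (heat water 0.0→100.0 °C): 13.6 × 4.18 × 100.0 = 5685 J
q4 (vaporize at 100 °C): 13.6 × 2266.0 = 30818 J
q5 (heat steam 100.0→109.1 °C): 13.6 × 1.96 × 9.1 = 243 J
Total: 870 + 4488 + 5685 + 30818 + 243 = 42104 J = 42.1 kJ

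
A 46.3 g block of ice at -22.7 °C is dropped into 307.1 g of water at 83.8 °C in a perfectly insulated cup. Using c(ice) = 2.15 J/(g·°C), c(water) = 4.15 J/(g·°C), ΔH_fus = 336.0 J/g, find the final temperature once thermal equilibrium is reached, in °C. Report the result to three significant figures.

T_f = 60.7 °C

Heat to bring ice to 0 °C and melt it: q₁ = 46.3×2.15×22.7 + 46.3×336.0 = 17816 J
Heat the water can supply cooling to 0 °C: 307.1×4.15×83.8 = 106800 J > q₁, so all ice melts.
Energy balance: 307.1×4.15×(83.8 − T) = 17816 + 46.3×4.15×(T − 0)
1274.465(83.8 − T) = 17816 + 192.145 T
106800 − 17816 = 1466.610 T
T = 88984 / 1466.610 = 60.67 °C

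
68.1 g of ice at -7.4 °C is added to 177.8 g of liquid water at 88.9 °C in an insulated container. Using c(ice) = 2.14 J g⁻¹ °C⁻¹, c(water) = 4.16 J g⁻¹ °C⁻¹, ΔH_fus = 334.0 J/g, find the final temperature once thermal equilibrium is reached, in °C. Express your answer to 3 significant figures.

Heat to bring ice to 0 °C and melt it: q₁ = 68.1×2.14×7.4 + 68.1×334.0 = 23824 J
Heat the water can supply cooling to 0 °C: 177.8×4.16×88.9 = 65754.7 J > q₁, so all ice melts.
Energy balance: 177.8×4.16×(88.9 − T) = 23824 + 68.1×4.16×(T − 0)
739.648(88.9 − T) = 23824 + 283.296 T
65754.7 − 23824 = 1022.944 T
T = 41930.7 / 1022.944 = 40.99 °C

T_f = 41.0 °C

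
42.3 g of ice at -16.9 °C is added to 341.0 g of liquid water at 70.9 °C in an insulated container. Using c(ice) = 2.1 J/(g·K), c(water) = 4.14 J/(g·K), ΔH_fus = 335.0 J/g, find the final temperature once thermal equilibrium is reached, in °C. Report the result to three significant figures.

Heat to bring ice to 0 °C and melt it: q₁ = 42.3×2.1×16.9 + 42.3×335.0 = 15672 J
Heat the water can supply cooling to 0 °C: 341.0×4.14×70.9 = 100092 J > q₁, so all ice melts.
Energy balance: 341.0×4.14×(70.9 − T) = 15672 + 42.3×4.14×(T − 0)
1411.74(70.9 − T) = 15672 + 175.122 T
100092 − 15672 = 1586.862 T
T = 84420 / 1586.862 = 53.20 °C

T_f = 53.2 °C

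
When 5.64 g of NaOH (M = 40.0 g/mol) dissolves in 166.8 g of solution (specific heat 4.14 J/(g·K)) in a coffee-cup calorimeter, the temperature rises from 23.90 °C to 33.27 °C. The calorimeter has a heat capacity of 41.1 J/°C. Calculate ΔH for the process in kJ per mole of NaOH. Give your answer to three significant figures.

|ΔT| = |33.27 − 23.90| = 9.37 °C
|q_surr| = (166.8 × 4.14 + 41.1) × 9.37 = 731.652 × 9.37 = 6856 J
n(NaOH) = 5.64 / 40.0 = 0.1410 mol
Temperature rose, so q_rxn = −|q_surr| = -6.856 kJ
ΔH = q_rxn / n = -48.62 kJ/mol

ΔH = -48.6 kJ/mol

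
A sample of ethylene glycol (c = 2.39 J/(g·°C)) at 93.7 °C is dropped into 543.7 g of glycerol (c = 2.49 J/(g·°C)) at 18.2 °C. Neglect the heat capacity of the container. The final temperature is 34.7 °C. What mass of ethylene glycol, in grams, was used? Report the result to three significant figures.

m = 158 g

q_gained = (543.7 × 2.49) × (34.7 − 18.2) = 22340 J
q_lost = m × 2.39 × (93.7 − 34.7) = 141.01 m
m = 22340 / 141.01 = 158 g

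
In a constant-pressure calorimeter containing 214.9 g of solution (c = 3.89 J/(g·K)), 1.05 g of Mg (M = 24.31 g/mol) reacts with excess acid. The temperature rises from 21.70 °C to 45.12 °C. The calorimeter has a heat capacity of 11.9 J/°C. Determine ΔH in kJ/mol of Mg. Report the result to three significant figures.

ΔH = -460 kJ/mol

|ΔT| = |45.12 − 21.70| = 23.42 °C
|q_surr| = (214.9 × 3.89 + 11.9) × 23.42 = 847.861 × 23.42 = 19860 J
n(Mg) = 1.05 / 24.31 = 0.04319 mol
Temperature rose, so q_rxn = −|q_surr| = -19.86 kJ
ΔH = q_rxn / n = -459.8 kJ/mol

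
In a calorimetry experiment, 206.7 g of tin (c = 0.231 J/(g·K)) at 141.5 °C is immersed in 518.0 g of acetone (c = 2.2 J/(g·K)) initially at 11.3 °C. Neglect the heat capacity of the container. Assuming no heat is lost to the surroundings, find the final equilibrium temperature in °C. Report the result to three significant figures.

T_f = 16.5 °C

Heat lost by tin = heat gained by acetone.
(206.7)(0.231)(141.5 − T) = (518.0)(2.2)(T − 11.3)
47.7477 (141.5 − T) = 1139.6 (T − 11.3)
6756.3 − 47.7477 T = 1139.6 T − 12877
19633.3 = 1187.3477 T
T = 16.54 °C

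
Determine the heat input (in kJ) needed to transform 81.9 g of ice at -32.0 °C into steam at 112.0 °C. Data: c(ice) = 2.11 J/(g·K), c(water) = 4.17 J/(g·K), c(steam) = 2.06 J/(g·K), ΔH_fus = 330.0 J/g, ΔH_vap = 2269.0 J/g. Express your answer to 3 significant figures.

q = 255 kJ

q1 (heat ice -32.0→0.0 °C): 81.9 × 2.11 × 32.0 = 5530 J
q2 (melt at 0 °C): 81.9 × 330.0 = 27027 J
q3 (heat water 0.0→100.0 °C): 81.9 × 4.17 × 100.0 = 34152 J
q4 (vaporize at 100 °C): 81.9 × 2269.0 = 185831 J
q5 (heat steam 100.0→112.0 °C): 81.9 × 2.06 × 12.0 = 2025 J
Total: 5530 + 27027 + 34152 + 185831 + 2025 = 254565 J = 255 kJ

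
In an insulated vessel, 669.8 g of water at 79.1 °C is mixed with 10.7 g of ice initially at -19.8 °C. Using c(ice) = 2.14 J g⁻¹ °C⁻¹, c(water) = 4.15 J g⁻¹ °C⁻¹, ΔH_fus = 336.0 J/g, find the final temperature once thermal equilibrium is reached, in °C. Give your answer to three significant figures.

Heat to bring ice to 0 °C and melt it: q₁ = 10.7×2.14×19.8 + 10.7×336.0 = 4048.6 J
Heat the water can supply cooling to 0 °C: 669.8×4.15×79.1 = 219872 J > q₁, so all ice melts.
Energy balance: 669.8×4.15×(79.1 − T) = 4048.6 + 10.7×4.15×(T − 0)
2779.67(79.1 − T) = 4048.6 + 44.405 T
219872 − 4048.6 = 2824.075 T
T = 215823.4 / 2824.075 = 76.42 °C

T_f = 76.4 °C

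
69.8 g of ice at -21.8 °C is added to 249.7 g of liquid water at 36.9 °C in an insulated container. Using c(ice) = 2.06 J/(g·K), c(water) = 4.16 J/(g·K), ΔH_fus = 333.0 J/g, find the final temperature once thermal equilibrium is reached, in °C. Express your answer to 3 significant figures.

T_f = 8.99 °C

Heat to bring ice to 0 °C and melt it: q₁ = 69.8×2.06×21.8 + 69.8×333.0 = 26378 J
Heat the water can supply cooling to 0 °C: 249.7×4.16×36.9 = 38329.9 J > q₁, so all ice melts.
Energy balance: 249.7×4.16×(36.9 − T) = 26378 + 69.8×4.16×(T − 0)
1038.752(36.9 − T) = 26378 + 290.368 T
38329.9 − 26378 = 1329.120 T
T = 11951.9 / 1329.120 = 8.992 °C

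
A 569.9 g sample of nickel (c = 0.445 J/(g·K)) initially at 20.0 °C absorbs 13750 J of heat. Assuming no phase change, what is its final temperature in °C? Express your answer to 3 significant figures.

ΔT = q / (m c) = 13750 / (569.9 × 0.445) = 54.22 °C
T_f = 20.0 + 54.22 = 74.22 °C

T_f = 74.2 °C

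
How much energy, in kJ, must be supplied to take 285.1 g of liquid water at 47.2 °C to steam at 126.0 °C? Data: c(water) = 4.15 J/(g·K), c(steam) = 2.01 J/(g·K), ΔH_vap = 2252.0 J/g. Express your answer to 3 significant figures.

q1 (heat water 47.2→100.0 °C): 285.1 × 4.15 × 52.8 = 62471 J
q2 (vaporize at 100 °C): 285.1 × 2252.0 = 642045 J
q3 (heat steam 100.0→126.0 °C): 285.1 × 2.01 × 26.0 = 14899 J
Total: 62471 + 642045 + 14899 = 719415 J = 719 kJ

q = 719 kJ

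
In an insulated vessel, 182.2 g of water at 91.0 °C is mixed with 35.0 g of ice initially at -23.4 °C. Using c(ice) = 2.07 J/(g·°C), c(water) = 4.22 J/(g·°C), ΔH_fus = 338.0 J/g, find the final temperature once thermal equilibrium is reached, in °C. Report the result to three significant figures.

Heat to bring ice to 0 °C and melt it: q₁ = 35.0×2.07×23.4 + 35.0×338.0 = 13525 J
Heat the water can supply cooling to 0 °C: 182.2×4.22×91.0 = 69968.4 J > q₁, so all ice melts.
Energy balance: 182.2×4.22×(91.0 − T) = 13525 + 35.0×4.22×(T − 0)
768.884(91.0 − T) = 13525 + 147.7 T
69968.4 − 13525 = 916.584 T
T = 56443.4 / 916.584 = 61.58 °C

T_f = 61.6 °C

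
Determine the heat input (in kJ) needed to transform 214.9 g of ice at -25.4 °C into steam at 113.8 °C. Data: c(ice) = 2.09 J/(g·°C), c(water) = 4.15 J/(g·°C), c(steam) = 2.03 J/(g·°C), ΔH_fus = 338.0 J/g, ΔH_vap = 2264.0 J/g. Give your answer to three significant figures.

q1 (heat ice -25.4→0.0 °C): 214.9 × 2.09 × 25.4 = 11408 J
q2 (melt at 0 °C): 214.9 × 338.0 = 72636 J
q3 (heat water 0.0→100.0 °C): 214.9 × 4.15 × 100.0 = 89184 J
q4 (vaporize at 100 °C): 214.9 × 2264.0 = 486534 J
q5 (heat steam 100.0→113.8 °C): 214.9 × 2.03 × 13.8 = 6020 J
Total: 11408 + 72636 + 89184 + 486534 + 6020 = 665782 J = 666 kJ

q = 666 kJ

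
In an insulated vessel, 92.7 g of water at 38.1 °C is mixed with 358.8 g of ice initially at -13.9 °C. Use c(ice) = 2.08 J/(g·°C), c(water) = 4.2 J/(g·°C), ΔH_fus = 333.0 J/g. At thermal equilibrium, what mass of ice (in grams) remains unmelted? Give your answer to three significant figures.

Heat to warm all ice to 0 °C: 358.8×2.08×13.9 = 10374 J
Heat released by water cooling to 0 °C: 92.7×4.2×38.1 = 14834 J
14834 J < 10374 + 358.8×333.0 = 129854.4 J, so not all ice melts; final T = 0 °C.
Heat left for melting: 14834 − 10374 = 4460 J
Mass melted = 4460 / 333.0 = 13.39 g
Ice remaining = 358.8 − 13.39 = 345.41 g

m_ice remaining = 345 g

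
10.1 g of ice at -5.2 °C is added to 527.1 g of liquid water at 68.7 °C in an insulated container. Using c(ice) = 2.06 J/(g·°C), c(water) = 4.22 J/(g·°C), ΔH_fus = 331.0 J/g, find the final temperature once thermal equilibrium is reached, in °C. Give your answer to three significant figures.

Heat to bring ice to 0 °C and melt it: q₁ = 10.1×2.06×5.2 + 10.1×331.0 = 3451.3 J
Heat the water can supply cooling to 0 °C: 527.1×4.22×68.7 = 152814 J > q₁, so all ice melts.
Energy balance: 527.1×4.22×(68.7 − T) = 3451.3 + 10.1×4.22×(T − 0)
2224.362(68.7 − T) = 3451.3 + 42.622 T
152814 − 3451.3 = 2266.984 T
T = 149362.7 / 2266.984 = 65.89 °C

T_f = 65.9 °C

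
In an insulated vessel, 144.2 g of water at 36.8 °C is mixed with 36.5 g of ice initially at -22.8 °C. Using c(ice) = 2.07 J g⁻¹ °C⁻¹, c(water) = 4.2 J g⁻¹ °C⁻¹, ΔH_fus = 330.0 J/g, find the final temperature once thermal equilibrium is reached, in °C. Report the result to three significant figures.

T_f = 11.2 °C

Heat to bring ice to 0 °C and melt it: q₁ = 36.5×2.07×22.8 + 36.5×330.0 = 13768 J
Heat the water can supply cooling to 0 °C: 144.2×4.2×36.8 = 22287.6 J > q₁, so all ice melts.
Energy balance: 144.2×4.2×(36.8 − T) = 13768 + 36.5×4.2×(T − 0)
605.64(36.8 − T) = 13768 + 153.3 T
22287.6 − 13768 = 758.94 T
T = 8519.6 / 758.94 = 11.23 °C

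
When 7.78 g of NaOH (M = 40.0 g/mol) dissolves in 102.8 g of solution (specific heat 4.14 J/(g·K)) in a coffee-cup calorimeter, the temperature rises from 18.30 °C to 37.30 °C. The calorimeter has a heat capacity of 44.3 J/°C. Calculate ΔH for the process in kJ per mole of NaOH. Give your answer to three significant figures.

ΔH = -45.9 kJ/mol

|ΔT| = |37.30 − 18.30| = 19.00 °C
|q_surr| = (102.8 × 4.14 + 44.3) × 19.00 = 469.892 × 19.00 = 8928 J
n(NaOH) = 7.78 / 40.0 = 0.1945 mol
Temperature rose, so q_rxn = −|q_surr| = -8.928 kJ
ΔH = q_rxn / n = -45.90 kJ/mol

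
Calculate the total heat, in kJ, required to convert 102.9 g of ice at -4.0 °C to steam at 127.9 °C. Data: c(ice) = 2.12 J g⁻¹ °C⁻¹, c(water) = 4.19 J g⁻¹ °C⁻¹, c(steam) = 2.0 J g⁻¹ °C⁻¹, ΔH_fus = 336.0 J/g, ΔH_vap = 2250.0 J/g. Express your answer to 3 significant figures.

q = 316 kJ

q1 (heat ice -4.0→0.0 °C): 102.9 × 2.12 × 4.0 = 873 J
q2 (melt at 0 °C): 102.9 × 336.0 = 34574 J
q3 (heat water 0.0→100.0 °C): 102.9 × 4.19 × 100.0 = 43115 J
q4 (vaporize at 100 °C): 102.9 × 2250.0 = 231525 J
q5 (heat steam 100.0→127.9 °C): 102.9 × 2.0 × 27.9 = 5742 J
Total: 873 + 34574 + 43115 + 231525 + 5742 = 315829 J = 316 kJ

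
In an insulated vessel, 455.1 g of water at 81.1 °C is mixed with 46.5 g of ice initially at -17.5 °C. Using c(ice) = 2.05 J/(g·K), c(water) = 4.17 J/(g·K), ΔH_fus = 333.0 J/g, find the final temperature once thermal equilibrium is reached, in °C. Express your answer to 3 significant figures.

T_f = 65.4 °C

Heat to bring ice to 0 °C and melt it: q₁ = 46.5×2.05×17.5 + 46.5×333.0 = 17153 J
Heat the water can supply cooling to 0 °C: 455.1×4.17×81.1 = 153909 J > q₁, so all ice melts.
Energy balance: 455.1×4.17×(81.1 − T) = 17153 + 46.5×4.17×(T − 0)
1897.767(81.1 − T) = 17153 + 193.905 T
153909 − 17153 = 2091.672 T
T = 136756 / 2091.672 = 65.38 °C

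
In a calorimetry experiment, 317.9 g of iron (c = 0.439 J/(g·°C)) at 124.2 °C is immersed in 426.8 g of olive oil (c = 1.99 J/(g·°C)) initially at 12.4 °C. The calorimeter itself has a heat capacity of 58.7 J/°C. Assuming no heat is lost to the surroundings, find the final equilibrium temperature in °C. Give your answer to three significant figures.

Heat lost by iron = heat gained by olive oil + calorimeter.
(317.9)(0.439)(124.2 − T) = [(426.8)(1.99) + 58.7](T − 12.4)
139.5581 (124.2 − T) = 908.032 (T − 12.4)
17333 − 139.5581 T = 908.032 T − 11260
28593 = 1047.5901 T
T = 27.29 °C

T_f = 27.3 °C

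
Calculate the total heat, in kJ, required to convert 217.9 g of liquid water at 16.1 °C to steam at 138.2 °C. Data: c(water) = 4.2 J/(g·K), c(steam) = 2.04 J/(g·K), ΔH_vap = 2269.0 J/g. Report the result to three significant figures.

q = 588 kJ

q1 (heat water 16.1→100.0 °C): 217.9 × 4.2 × 83.9 = 76784 J
q2 (vaporize at 100 °C): 217.9 × 2269.0 = 494415 J
q3 (heat steam 100.0→138.2 °C): 217.9 × 2.04 × 38.2 = 16981 J
Total: 76784 + 494415 + 16981 = 588180 J = 588 kJ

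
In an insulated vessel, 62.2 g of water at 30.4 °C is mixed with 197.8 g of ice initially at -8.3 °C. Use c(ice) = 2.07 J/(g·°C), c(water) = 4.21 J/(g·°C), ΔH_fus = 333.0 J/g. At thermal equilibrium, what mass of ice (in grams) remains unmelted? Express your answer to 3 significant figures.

Heat to warm all ice to 0 °C: 197.8×2.07×8.3 = 3398.4 J
Heat released by water cooling to 0 °C: 62.2×4.21×30.4 = 7960.6 J
7960.6 J < 3398.4 + 197.8×333.0 = 69265.8 J, so not all ice melts; final T = 0 °C.
Heat left for melting: 7960.6 − 3398.4 = 4562.2 J
Mass melted = 4562.2 / 333.0 = 13.70 g
Ice remaining = 197.8 − 13.70 = 184.10 g

m_ice remaining = 184 g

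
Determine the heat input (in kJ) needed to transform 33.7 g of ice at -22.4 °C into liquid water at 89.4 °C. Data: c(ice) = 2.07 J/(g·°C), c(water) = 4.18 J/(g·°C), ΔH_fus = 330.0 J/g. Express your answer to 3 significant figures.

q = 25.3 kJ

q1 (heat ice -22.4→0.0 °C): 33.7 × 2.07 × 22.4 = 1563 J
q2 (melt at 0 °C): 33.7 × 330.0 = 11121 J
q3 (heat water 0.0→89.4 °C): 33.7 × 4.18 × 89.4 = 12593 J
Total: 1563 + 11121 + 12593 = 25277 J = 25.3 kJ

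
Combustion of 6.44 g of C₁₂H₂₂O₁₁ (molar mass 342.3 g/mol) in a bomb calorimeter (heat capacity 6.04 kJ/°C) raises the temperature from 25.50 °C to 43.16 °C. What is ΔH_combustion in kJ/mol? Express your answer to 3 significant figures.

ΔT = 43.16 − 25.50 = 17.66 °C
q_cal = C_cal × ΔT = 6.04 × 17.66 = 106.6664 kJ
n = 6.44 / 342.3 = 0.01881 mol
q_rxn = −q_cal = -106.6664 kJ
ΔH = -106.6664 / 0.01881 = -5671 kJ/mol

ΔH = -5670 kJ/mol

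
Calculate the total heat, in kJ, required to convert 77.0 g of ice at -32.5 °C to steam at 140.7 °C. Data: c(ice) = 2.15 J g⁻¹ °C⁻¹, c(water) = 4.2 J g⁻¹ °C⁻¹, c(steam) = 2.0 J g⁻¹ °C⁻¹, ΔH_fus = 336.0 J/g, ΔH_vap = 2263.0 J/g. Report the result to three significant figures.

q = 244 kJ

q1 (heat ice -32.5→0.0 °C): 77.0 × 2.15 × 32.5 = 5380 J
q2 (melt at 0 °C): 77.0 × 336.0 = 25872 J
q3 (heat water 0.0→100.0 °C): 77.0 × 4.2 × 100.0 = 32340 J
q4 (vaporize at 100 °C): 77.0 × 2263.0 = 174251 J
q5 (heat steam 100.0→140.7 °C): 77.0 × 2.0 × 40.7 = 6268 J
Total: 5380 + 25872 + 32340 + 174251 + 6268 = 244111 J = 244 kJ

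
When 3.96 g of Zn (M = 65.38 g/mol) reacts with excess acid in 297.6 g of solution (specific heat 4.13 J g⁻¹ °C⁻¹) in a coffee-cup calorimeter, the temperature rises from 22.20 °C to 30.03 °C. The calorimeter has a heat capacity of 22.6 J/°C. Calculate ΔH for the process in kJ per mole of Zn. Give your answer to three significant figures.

|ΔT| = |30.03 − 22.20| = 7.83 °C
|q_surr| = (297.6 × 4.13 + 22.6) × 7.83 = 1251.688 × 7.83 = 9801 J
n(Zn) = 3.96 / 65.38 = 0.06057 mol
Temperature rose, so q_rxn = −|q_surr| = -9.801 kJ
ΔH = q_rxn / n = -161.8 kJ/mol

ΔH = -162 kJ/mol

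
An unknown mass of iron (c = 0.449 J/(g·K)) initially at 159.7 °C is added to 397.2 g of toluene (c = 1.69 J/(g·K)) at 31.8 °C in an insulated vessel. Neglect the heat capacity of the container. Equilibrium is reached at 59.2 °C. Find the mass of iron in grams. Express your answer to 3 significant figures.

m = 408 g

q_gained = (397.2 × 1.69) × (59.2 − 31.8) = 18390 J
q_lost = m × 0.449 × (159.7 − 59.2) = 45.1245 m
m = 18390 / 45.1245 = 408 g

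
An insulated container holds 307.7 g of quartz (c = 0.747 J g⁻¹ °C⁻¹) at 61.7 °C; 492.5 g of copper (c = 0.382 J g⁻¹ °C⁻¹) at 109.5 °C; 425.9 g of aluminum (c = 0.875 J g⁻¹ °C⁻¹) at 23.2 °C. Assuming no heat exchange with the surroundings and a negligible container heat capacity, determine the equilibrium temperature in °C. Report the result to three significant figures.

Σ mᵢcᵢ(T − Tᵢ) = 0  ⇒  T = Σ mᵢcᵢTᵢ / Σ mᵢcᵢ
Σ mᵢcᵢ = 307.7×0.747 + 492.5×0.382 + 425.9×0.875 = 790.6494
Σ mᵢcᵢTᵢ = 229.8519×61.7 + 188.135×109.5 + 372.6625×23.2 = 43428
T = 43428 / 790.6494 = 54.93 °C

T_f = 54.9 °C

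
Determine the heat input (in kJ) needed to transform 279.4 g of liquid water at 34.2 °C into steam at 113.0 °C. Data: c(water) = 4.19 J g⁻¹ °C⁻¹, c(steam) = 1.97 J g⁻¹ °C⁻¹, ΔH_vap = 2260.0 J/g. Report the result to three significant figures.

q1 (heat water 34.2→100.0 °C): 279.4 × 4.19 × 65.8 = 77031 J
q2 (vaporize at 100 °C): 279.4 × 2260.0 = 631444 J
q3 (heat steam 100.0→113.0 °C): 279.4 × 1.97 × 13.0 = 7155 J
Total: 77031 + 631444 + 7155 = 715630 J = 716 kJ

q = 716 kJ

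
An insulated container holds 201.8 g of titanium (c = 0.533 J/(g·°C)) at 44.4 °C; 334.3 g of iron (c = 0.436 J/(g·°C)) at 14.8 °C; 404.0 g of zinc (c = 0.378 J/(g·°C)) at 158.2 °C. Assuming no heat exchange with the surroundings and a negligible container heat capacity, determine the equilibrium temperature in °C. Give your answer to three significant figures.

T_f = 76.6 °C

Σ mᵢcᵢ(T − Tᵢ) = 0  ⇒  T = Σ mᵢcᵢTᵢ / Σ mᵢcᵢ
Σ mᵢcᵢ = 201.8×0.533 + 334.3×0.436 + 404.0×0.378 = 406.0262
Σ mᵢcᵢTᵢ = 107.5594×44.4 + 145.7548×14.8 + 152.712×158.2 = 31092
T = 31092 / 406.0262 = 76.58 °C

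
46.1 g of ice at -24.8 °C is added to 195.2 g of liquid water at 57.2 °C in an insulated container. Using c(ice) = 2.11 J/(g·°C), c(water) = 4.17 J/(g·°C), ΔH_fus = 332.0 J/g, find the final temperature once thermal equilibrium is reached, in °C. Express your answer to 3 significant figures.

Heat to bring ice to 0 °C and melt it: q₁ = 46.1×2.11×24.8 + 46.1×332.0 = 17718 J
Heat the water can supply cooling to 0 °C: 195.2×4.17×57.2 = 46559.9 J > q₁, so all ice melts.
Energy balance: 195.2×4.17×(57.2 − T) = 17718 + 46.1×4.17×(T − 0)
813.984(57.2 − T) = 17718 + 192.237 T
46559.9 − 17718 = 1006.221 T
T = 28841.9 / 1006.221 = 28.66 °C

T_f = 28.7 °C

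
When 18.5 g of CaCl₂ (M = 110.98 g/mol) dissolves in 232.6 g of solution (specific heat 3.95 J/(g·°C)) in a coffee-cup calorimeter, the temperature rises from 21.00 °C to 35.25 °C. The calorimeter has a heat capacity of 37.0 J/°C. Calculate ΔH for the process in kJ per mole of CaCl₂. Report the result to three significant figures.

|ΔT| = |35.25 − 21.00| = 14.25 °C
|q_surr| = (232.6 × 3.95 + 37.0) × 14.25 = 955.77 × 14.25 = 13620 J
n(CaCl₂) = 18.5 / 110.98 = 0.1667 mol
Temperature rose, so q_rxn = −|q_surr| = -13.62 kJ
ΔH = q_rxn / n = -81.70 kJ/mol

ΔH = -81.7 kJ/mol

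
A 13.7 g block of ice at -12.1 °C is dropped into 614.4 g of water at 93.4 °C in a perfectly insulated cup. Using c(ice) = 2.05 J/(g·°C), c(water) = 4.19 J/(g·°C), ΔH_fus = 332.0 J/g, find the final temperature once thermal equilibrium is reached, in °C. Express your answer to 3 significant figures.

Heat to bring ice to 0 °C and melt it: q₁ = 13.7×2.05×12.1 + 13.7×332.0 = 4888.2 J
Heat the water can supply cooling to 0 °C: 614.4×4.19×93.4 = 240443 J > q₁, so all ice melts.
Energy balance: 614.4×4.19×(93.4 − T) = 4888.2 + 13.7×4.19×(T − 0)
2574.336(93.4 − T) = 4888.2 + 57.403 T
240443 − 4888.2 = 2631.739 T
T = 235554.8 / 2631.739 = 89.51 °C

T_f = 89.5 °C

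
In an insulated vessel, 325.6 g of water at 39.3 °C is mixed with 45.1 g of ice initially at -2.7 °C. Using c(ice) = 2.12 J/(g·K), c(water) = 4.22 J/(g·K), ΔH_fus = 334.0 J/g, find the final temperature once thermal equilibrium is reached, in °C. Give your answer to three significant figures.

T_f = 24.7 °C

Heat to bring ice to 0 °C and melt it: q₁ = 45.1×2.12×2.7 + 45.1×334.0 = 15322 J
Heat the water can supply cooling to 0 °C: 325.6×4.22×39.3 = 53999.5 J > q₁, so all ice melts.
Energy balance: 325.6×4.22×(39.3 − T) = 15322 + 45.1×4.22×(T − 0)
1374.032(39.3 − T) = 15322 + 190.322 T
53999.5 − 15322 = 1564.354 T
T = 38677.5 / 1564.354 = 24.72 °C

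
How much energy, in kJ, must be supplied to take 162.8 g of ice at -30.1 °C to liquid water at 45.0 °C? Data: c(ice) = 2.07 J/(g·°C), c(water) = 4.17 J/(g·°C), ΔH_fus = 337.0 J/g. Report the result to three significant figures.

q = 95.6 kJ

q1 (heat ice -30.1→0.0 °C): 162.8 × 2.07 × 30.1 = 10144 J
q2 (melt at 0 °C): 162.8 × 337.0 = 54864 J
q3 (heat water 0.0→45.0 °C): 162.8 × 4.17 × 45.0 = 30549 J
Total: 10144 + 54864 + 30549 = 95557 J = 95.6 kJ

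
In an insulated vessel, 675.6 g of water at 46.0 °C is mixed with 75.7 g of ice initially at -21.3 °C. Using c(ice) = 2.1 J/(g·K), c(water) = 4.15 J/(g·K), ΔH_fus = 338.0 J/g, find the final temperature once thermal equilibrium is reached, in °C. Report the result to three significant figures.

T_f = 32.1 °C

Heat to bring ice to 0 °C and melt it: q₁ = 75.7×2.1×21.3 + 75.7×338.0 = 28973 J
Heat the water can supply cooling to 0 °C: 675.6×4.15×46.0 = 128972 J > q₁, so all ice melts.
Energy balance: 675.6×4.15×(46.0 − T) = 28973 + 75.7×4.15×(T − 0)
2803.74(46.0 − T) = 28973 + 314.155 T
128972 − 28973 = 3117.895 T
T = 99999 / 3117.895 = 32.07 °C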